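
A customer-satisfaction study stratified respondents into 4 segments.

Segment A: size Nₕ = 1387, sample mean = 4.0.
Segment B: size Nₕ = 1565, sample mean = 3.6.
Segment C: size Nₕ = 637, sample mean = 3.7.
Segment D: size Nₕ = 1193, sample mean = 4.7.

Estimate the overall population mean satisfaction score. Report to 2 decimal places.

x̄_st = (Σ Nₕx̄ₕ) / (Σ Nₕ) = (1387·4.0 + 1565·3.6 + 637·3.7 + 1193·4.7) / 4782
= 19146 / 4782 = 4.0038... → 4.00.

4.00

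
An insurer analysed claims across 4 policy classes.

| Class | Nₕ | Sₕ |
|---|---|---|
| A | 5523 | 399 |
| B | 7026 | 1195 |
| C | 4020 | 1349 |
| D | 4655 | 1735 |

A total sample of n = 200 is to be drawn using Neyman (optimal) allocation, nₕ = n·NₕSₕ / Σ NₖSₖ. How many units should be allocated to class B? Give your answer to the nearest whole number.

A: NₕSₕ = 5523·399 = 2203677
B: NₕSₕ = 7026·1195 = 8396070
C: NₕSₕ = 4020·1349 = 5422980
D: NₕSₕ = 4655·1735 = 8076425
Σ NₕSₕ = 24099152.
n_B = 200·8396070/24099152 = 69.679... → 70.

70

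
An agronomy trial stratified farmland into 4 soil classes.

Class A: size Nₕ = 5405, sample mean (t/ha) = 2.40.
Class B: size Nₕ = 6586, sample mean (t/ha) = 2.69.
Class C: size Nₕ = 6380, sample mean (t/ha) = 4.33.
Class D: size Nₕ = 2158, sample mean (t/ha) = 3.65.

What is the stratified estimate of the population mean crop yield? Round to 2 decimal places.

3.22

N = 20529; weights Wₕ = Nₕ/N = (0.2633, 0.3208, 0.3108, 0.1051).
x̄_st = Σ Wₕ·x̄ₕ = 0.2633·2.40 + 0.3208·2.69 + 0.3108·4.33 + 0.1051·3.65 ≈ 3.2242...
→ 3.22.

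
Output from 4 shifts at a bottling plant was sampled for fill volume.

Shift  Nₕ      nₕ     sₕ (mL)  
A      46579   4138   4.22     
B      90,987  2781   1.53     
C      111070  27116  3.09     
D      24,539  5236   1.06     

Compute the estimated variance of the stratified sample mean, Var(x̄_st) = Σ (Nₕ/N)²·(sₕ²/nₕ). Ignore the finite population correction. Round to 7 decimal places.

N = 273175. Term for each stratum: Wₕ²sₕ²/nₕ.
Var(x̄_st) = 0.0001251218 + 0.0000933810 + 0.0000582107 + 0.0000017316 = 0.0002784451 → 0.0002784.

0.0002784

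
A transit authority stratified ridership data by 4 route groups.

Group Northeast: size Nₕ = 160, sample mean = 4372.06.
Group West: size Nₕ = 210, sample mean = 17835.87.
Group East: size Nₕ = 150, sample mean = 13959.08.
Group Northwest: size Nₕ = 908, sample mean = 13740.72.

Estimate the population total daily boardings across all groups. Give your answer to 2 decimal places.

Northeast: 160·4372.06 = 699529.6
West: 210·17835.87 = 3745532.7
East: 150·13959.08 = 2093862
Northwest: 908·13740.72 = 12476573.76
τ̂ = Σ Nₕx̄ₕ = 19015498.06.

19015498.06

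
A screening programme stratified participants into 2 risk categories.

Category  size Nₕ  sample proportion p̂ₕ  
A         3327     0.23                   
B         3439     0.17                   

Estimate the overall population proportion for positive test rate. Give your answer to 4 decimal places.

0.1995

N = 3327 + 3439 = 6766.
Overall proportion = Σ (Nₕ/N)·p̂ₕ.
Σ Nₕp̂ₕ = 765.21 + 584.63 = 1349.84.
1349.84 / 6766 = 0.199503... → 0.1995.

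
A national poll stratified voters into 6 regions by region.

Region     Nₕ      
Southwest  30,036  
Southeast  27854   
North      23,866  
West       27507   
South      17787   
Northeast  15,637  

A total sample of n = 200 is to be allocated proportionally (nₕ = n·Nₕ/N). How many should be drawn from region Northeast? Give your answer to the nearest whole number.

22

Share of region Northeast = 15637/142687 = 0.10959.
Allocate 200 × 0.10959 = 21.918... → 22.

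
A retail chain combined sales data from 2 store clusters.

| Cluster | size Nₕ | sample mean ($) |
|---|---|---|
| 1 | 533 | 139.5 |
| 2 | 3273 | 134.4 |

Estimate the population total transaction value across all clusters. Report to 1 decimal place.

514244.7

1: 533·139.5 = 74353.5
2: 3273·134.4 = 439891.2
τ̂ = Σ Nₕx̄ₕ = 514244.7.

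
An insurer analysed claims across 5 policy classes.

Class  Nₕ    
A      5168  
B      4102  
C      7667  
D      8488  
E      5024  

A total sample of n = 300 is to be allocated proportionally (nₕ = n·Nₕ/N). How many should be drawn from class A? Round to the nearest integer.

51

Share of class A = 5168/30449 = 0.16973.
Allocate 300 × 0.16973 = 50.918... → 51.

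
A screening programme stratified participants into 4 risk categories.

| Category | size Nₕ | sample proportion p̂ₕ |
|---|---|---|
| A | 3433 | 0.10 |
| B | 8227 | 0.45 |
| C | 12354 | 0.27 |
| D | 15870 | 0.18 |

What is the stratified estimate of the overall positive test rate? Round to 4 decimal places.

Wₕ = Nₕ/N with N = 39884: 0.0861, 0.2063, 0.3097, 0.3979.
p̂_st = 0.0861·0.10 + 0.2063·0.45 + 0.3097·0.27 + 0.3979·0.18 ≈ 0.256685... → 0.2567.

0.2567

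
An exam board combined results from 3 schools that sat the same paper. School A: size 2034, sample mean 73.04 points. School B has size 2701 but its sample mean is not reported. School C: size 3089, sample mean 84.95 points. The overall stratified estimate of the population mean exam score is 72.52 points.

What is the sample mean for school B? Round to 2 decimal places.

57.91

Σ Nₕx̄ₕ = N·μ, so 2701·x̄_B = 7824·72.52 − (2034·73.04 + 3089·84.95).
= 567396.48 − 410973.91 = 156422.57.
x̄_B = 156422.57 / 2701 = 57.9128... → 57.91.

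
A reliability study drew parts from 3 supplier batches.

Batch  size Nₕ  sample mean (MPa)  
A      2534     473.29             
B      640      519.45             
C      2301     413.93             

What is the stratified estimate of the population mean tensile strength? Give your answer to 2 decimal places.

453.74

N = 5475; weights Wₕ = Nₕ/N = (0.4628, 0.1169, 0.4203).
x̄_st = Σ Wₕ·x̄ₕ = 0.4628·473.29 + 0.1169·519.45 + 0.4203·413.93 ≈ 453.7384...
→ 453.74.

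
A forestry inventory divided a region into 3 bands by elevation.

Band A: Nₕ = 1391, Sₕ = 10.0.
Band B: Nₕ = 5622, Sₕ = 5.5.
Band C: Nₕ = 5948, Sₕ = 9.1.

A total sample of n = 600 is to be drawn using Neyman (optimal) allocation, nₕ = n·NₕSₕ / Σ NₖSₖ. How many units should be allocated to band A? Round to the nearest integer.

84

Σ NₕSₕ = 1391·10.0 + 5622·5.5 + 5948·9.1 = 98957.8.
Share for A: 13910/98957.8 = 0.14056.
n_A = 600 × 0.14056 = 84.339... → 84.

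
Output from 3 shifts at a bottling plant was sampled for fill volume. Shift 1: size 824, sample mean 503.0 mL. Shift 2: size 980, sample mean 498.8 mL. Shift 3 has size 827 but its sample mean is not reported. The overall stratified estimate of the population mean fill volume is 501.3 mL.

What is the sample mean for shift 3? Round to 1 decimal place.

N = 824 + 980 + 827 = 2631.
Overall total = μ·N = 501.3·2631 = 1318920.3.
Subtract the known strata: 824·503.0 + 980·498.8 = 903296.
Remaining total for shift 3: 1318920.3 − 903296 = 415624.3.
Divide by its size: 415624.3 / 827 = 502.569... → 502.6.

502.6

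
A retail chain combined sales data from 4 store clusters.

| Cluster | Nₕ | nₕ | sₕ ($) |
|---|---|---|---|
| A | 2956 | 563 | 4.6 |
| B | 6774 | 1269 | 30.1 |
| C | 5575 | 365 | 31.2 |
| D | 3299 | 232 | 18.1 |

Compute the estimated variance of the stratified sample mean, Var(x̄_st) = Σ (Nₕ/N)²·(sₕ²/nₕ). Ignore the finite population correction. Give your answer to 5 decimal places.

0.37950

N = 18604; Wₕ = Nₕ/N.
cluster A: (2956/18604)²·4.6²/563 = 0.00094886
cluster B: (6774/18604)²·30.1²/1269 = 0.09465621
cluster C: (5575/18604)²·31.2²/365 = 0.23949332
cluster D: (3299/18604)²·18.1²/232 = 0.04440390
Sum = 0.37950229 → 0.37950.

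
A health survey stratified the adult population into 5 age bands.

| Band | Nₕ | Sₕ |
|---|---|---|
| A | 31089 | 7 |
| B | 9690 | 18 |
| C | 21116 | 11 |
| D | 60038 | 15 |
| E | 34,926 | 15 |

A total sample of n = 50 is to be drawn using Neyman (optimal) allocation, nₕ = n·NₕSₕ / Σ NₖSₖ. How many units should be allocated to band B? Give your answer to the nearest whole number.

Σ NₕSₕ = 31089·7 + 9690·18 + 21116·11 + 60038·15 + 34926·15 = 2048779.
Share for B: 174420/2048779 = 0.08513.
n_B = 50 × 0.08513 = 4.257... → 4.

4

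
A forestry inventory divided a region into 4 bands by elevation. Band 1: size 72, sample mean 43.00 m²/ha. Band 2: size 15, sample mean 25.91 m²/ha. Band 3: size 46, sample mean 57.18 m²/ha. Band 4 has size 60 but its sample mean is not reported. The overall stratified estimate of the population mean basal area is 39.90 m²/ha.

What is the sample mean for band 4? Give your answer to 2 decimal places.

26.43

Σ Nₕx̄ₕ = N·μ, so 60·x̄_4 = 193·39.90 − (72·43.00 + 15·25.91 + 46·57.18).
= 7700.7 − 6114.93 = 1585.77.
x̄_4 = 1585.77 / 60 = 26.4295 → 26.43.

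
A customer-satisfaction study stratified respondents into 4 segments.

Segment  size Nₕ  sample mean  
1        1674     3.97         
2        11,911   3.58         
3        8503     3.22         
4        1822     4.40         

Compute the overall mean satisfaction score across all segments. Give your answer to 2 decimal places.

N = 1674 + 11911 + 8503 + 1822 = 23910.
Overall mean = Σ (Nₕ/N)·x̄ₕ — weight by population share, not a simple average.
Σ Nₕx̄ₕ = 1674·3.97 + 11911·3.58 + 8503·3.22 + 1822·4.40 = 6645.78 + 42641.38 + 27379.66 + 8016.8 = 84683.62.
Divide by N: 84683.62 / 23910 = 3.5418... → 3.54.

3.54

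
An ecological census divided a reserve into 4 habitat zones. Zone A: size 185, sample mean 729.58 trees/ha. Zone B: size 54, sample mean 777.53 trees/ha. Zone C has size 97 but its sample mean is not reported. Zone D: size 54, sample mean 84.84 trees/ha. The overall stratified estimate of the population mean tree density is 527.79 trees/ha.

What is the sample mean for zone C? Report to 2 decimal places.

250.49

N = 185 + 54 + 97 + 54 = 390.
Overall total = μ·N = 527.79·390 = 205838.1.
Subtract the known strata: 185·729.58 + 54·777.53 + 54·84.84 = 181540.28.
Remaining total for zone C: 205838.1 − 181540.28 = 24297.82.
Divide by its size: 24297.82 / 97 = 250.4930... → 250.49.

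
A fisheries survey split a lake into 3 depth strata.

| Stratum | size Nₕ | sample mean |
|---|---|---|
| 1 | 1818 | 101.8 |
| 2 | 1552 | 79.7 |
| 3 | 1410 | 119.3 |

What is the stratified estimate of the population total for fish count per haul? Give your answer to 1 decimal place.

476979.8

Estimate total by summing Nₕ·x̄ₕ over strata.
1818·101.8 + 1552·79.7 + 1410·119.3 = 185072.4 + 123694.4 + 168213 = 476979.8.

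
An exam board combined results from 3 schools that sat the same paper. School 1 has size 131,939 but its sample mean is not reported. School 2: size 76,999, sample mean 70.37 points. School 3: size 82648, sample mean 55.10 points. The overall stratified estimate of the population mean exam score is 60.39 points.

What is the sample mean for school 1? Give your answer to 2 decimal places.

N = 131939 + 76999 + 82648 = 291586.
Overall total = μ·N = 60.39·291586 = 17608878.54.
Subtract the known strata: 76999·70.37 + 82648·55.10 = 9972324.43.
Remaining total for school 1: 17608878.54 − 9972324.43 = 7636554.11.
Divide by its size: 7636554.11 / 131939 = 57.8794... → 57.88.

57.88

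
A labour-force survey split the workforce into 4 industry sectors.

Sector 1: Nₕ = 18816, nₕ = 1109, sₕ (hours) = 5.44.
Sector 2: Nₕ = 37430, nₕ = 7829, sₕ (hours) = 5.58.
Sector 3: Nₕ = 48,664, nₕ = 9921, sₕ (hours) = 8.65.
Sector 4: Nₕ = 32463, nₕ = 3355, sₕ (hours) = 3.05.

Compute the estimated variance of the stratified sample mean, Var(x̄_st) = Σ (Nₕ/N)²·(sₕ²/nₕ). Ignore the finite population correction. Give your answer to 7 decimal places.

N = 137373. Term for each stratum: Wₕ²sₕ²/nₕ.
Var(x̄_st) = 0.0005006314 + 0.0002952562 + 0.0009464324 + 0.0001548395 = 0.0018971595 → 0.0018972.

0.0018972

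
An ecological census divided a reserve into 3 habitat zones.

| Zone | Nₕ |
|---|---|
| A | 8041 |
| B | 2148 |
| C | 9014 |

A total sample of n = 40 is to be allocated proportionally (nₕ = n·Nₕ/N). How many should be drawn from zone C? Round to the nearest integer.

Share of zone C = 9014/19203 = 0.46941.
Allocate 40 × 0.46941 = 18.776... → 19.

19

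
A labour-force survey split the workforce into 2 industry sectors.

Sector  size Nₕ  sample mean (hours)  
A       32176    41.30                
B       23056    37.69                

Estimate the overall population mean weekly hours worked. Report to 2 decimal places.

N = 32176 + 23056 = 55232.
Overall mean = Σ (Nₕ/N)·x̄ₕ — weight by population share, not a simple average.
Σ Nₕx̄ₕ = 32176·41.30 + 23056·37.69 = 1328868.8 + 868980.64 = 2197849.44.
Divide by N: 2197849.44 / 55232 = 39.7930... → 39.79.

39.79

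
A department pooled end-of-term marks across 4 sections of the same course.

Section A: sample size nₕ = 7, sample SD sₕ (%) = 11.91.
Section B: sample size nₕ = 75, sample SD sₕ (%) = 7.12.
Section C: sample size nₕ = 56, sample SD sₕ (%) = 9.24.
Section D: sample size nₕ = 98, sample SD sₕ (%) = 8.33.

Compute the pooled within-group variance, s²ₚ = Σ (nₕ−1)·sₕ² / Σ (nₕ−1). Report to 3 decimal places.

A: (7−1)·11.91² = 6·141.8481 = 851.0886
B: (75−1)·7.12² = 74·50.6944 = 3751.3856
C: (56−1)·9.24² = 55·85.3776 = 4695.768
D: (98−1)·8.33² = 97·69.3889 = 6730.7233
Numerator = 16028.9655; denominator = Σ(nₕ−1) = 232.
s²ₚ = 16028.9655/232 = 69.09037... → 69.090.

69.090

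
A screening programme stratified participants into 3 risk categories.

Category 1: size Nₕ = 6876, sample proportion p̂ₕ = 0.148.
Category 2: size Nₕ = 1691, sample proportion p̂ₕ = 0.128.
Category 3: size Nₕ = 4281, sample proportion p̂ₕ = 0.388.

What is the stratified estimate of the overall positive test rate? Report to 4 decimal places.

N = 6876 + 1691 + 4281 = 12848.
Overall proportion = Σ (Nₕ/N)·p̂ₕ.
Σ Nₕp̂ₕ = 1017.648 + 216.448 + 1661.028 = 2895.124.
2895.124 / 12848 = 0.225337... → 0.2253.

0.2253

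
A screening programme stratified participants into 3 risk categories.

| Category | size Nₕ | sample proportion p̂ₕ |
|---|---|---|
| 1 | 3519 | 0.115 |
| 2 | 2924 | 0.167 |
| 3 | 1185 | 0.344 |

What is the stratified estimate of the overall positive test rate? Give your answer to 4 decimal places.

0.1705

N = 3519 + 2924 + 1185 = 7628.
Overall proportion = Σ (Nₕ/N)·p̂ₕ.
Σ Nₕp̂ₕ = 404.685 + 488.308 + 407.64 = 1300.633.
1300.633 / 7628 = 0.170508... → 0.1705.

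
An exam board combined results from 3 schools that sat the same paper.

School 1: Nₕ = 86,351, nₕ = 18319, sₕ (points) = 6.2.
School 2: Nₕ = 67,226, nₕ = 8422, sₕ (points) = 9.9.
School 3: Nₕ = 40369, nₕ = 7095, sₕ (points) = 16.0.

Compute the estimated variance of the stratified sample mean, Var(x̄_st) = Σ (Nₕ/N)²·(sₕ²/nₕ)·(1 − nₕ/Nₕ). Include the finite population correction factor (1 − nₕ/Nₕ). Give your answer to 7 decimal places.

0.0028392

N = 193946. Term for each stratum: Wₕ²sₕ²/nₕ·(1−nₕ/Nₕ).
Var(x̄_st) = 0.0003277182 + 0.0012230315 + 0.0012884837 = 0.0028392334 → 0.0028392.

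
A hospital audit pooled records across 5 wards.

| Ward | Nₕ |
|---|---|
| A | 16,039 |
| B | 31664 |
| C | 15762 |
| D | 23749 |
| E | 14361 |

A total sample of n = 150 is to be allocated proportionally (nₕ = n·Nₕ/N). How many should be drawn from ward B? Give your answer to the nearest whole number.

Share of ward B = 31664/101575 = 0.31173.
Allocate 150 × 0.31173 = 46.760... → 47.

47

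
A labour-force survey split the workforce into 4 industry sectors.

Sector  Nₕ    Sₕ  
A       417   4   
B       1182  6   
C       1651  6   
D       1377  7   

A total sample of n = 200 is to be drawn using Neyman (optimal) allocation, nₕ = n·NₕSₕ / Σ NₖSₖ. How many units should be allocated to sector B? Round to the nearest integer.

Σ NₕSₕ = 417·4 + 1182·6 + 1651·6 + 1377·7 = 28305.
Share for B: 7092/28305 = 0.25056.
n_B = 200 × 0.25056 = 50.111... → 50.

50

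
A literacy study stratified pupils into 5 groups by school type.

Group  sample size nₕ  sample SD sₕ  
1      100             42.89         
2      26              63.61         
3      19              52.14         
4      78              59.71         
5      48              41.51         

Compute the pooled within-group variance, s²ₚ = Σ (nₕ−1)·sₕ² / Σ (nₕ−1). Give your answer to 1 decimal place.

Degrees of freedom: 99 + 25 + 18 + 77 + 47 = 266.
Σ(nₕ−1)sₕ² = 99·1839.5521 + 25·4046.2321 + 18·2718.5796 + 77·3565.2841 + 47·1723.0801 = 687717.5336.
s²ₚ = 687717.5336 / 266 = 2585.404... → 2585.4.

2585.4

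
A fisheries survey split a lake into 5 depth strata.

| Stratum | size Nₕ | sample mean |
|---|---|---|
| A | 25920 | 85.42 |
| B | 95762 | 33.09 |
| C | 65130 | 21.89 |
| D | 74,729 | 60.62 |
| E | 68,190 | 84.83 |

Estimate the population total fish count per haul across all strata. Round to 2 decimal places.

Estimate total by summing Nₕ·x̄ₕ over strata.
25920·85.42 + 95762·33.09 + 65130·21.89 + 74729·60.62 + 68190·84.83 = 2214086.4 + 3168764.58 + 1425695.7 + 4530071.98 + 5784557.7 = 17123176.36.

17123176.36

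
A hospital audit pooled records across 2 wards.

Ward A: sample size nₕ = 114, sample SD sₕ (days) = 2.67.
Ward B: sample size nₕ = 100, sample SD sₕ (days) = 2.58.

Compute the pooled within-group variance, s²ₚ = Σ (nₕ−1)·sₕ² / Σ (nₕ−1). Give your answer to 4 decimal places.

6.9083

Degrees of freedom: 113 + 99 = 212.
Σ(nₕ−1)sₕ² = 113·7.1289 + 99·6.6564 = 1464.5493.
s²ₚ = 1464.5493 / 212 = 6.908251... → 6.9083.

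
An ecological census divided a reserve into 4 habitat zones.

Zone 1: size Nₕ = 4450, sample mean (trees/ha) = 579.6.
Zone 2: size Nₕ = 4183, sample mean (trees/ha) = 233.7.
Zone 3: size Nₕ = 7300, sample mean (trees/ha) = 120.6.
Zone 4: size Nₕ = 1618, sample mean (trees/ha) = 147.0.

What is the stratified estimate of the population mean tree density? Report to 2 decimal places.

266.37

N = 17551; weights Wₕ = Nₕ/N = (0.2535, 0.2383, 0.4159, 0.0922).
x̄_st = Σ Wₕ·x̄ₕ = 0.2535·579.6 + 0.2383·233.7 + 0.4159·120.6 + 0.0922·147.0 ≈ 266.3673...
→ 266.37.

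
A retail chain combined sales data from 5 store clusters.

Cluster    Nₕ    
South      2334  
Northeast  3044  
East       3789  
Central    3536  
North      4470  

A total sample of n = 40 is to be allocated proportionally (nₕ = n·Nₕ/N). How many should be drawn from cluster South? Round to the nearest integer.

Share of cluster South = 2334/17173 = 0.13591.
Allocate 40 × 0.13591 = 5.436... → 5.

5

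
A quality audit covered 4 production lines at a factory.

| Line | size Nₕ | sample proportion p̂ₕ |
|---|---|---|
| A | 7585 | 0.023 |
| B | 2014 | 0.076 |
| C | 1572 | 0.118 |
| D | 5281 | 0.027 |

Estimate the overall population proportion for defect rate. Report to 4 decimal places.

0.0398

Wₕ = Nₕ/N with N = 16452: 0.4610, 0.1224, 0.0956, 0.3210.
p̂_st = 0.4610·0.023 + 0.1224·0.076 + 0.0956·0.118 + 0.3210·0.027 ≈ 0.039849... → 0.0398.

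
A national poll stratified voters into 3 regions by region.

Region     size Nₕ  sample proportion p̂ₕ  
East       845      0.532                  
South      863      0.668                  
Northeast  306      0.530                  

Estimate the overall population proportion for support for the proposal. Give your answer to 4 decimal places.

Wₕ = Nₕ/N with N = 2014: 0.4196, 0.4285, 0.1519.
p̂_st = 0.4196·0.532 + 0.4285·0.668 + 0.1519·0.530 ≈ 0.589972... → 0.5900.

0.5900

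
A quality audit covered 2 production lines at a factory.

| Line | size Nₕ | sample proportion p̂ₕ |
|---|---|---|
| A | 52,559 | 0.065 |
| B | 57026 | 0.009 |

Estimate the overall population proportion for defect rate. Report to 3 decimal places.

0.036

Wₕ = Nₕ/N with N = 109585: 0.4796, 0.5204.
p̂_st = 0.4796·0.065 + 0.5204·0.009 ≈ 0.03586... → 0.036.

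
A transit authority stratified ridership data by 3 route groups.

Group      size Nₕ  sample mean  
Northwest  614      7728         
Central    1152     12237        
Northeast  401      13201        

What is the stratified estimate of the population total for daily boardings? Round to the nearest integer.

24135617

Estimate total by summing Nₕ·x̄ₕ over strata.
614·7728 + 1152·12237 + 401·13201 = 4744992 + 14097024 + 5293601 = 24135617.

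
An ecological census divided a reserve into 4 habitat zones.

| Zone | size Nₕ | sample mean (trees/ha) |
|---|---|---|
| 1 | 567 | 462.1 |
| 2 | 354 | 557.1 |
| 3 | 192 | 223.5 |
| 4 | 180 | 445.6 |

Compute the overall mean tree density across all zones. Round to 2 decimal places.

x̄_st = (Σ Nₕx̄ₕ) / (Σ Nₕ) = (567·462.1 + 354·557.1 + 192·223.5 + 180·445.6) / 1293
= 582344.1 / 1293 = 450.3821... → 450.38.

450.38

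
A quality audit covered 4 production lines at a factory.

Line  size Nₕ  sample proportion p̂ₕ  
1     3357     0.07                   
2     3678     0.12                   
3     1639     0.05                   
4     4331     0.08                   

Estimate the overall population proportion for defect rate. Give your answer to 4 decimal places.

0.0850

Wₕ = Nₕ/N with N = 13005: 0.2581, 0.2828, 0.1260, 0.3330.
p̂_st = 0.2581·0.07 + 0.2828·0.12 + 0.1260·0.05 + 0.3330·0.08 ≈ 0.084950... → 0.0850.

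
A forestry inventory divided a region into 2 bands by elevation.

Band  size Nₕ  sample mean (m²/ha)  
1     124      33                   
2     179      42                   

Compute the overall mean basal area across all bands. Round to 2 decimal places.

N = 303; weights Wₕ = Nₕ/N = (0.4092, 0.5908).
x̄_st = Σ Wₕ·x̄ₕ = 0.4092·33 + 0.5908·42 ≈ 38.3168...
→ 38.32.

38.32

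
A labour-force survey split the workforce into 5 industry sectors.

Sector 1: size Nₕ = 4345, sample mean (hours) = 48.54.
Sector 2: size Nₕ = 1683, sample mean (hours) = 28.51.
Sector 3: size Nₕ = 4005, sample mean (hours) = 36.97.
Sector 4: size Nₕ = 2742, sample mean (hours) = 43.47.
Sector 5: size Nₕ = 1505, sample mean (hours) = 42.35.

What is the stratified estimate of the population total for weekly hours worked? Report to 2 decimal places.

589884.97

Estimate total by summing Nₕ·x̄ₕ over strata.
4345·48.54 + 1683·28.51 + 4005·36.97 + 2742·43.47 + 1505·42.35 = 210906.3 + 47982.33 + 148064.85 + 119194.74 + 63736.75 = 589884.97.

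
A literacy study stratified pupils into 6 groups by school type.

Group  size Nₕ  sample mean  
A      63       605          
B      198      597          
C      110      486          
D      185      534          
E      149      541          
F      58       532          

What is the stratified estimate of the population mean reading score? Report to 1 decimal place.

550.5

N = 63 + 198 + 110 + 185 + 149 + 58 = 763.
Weight each subgroup mean by Nₕ/N and sum.
Σ Nₕx̄ₕ = 63·605 + 198·597 + 110·486 + 185·534 + 149·541 + 58·532 = 38115 + 118206 + 53460 + 98790 + 80609 + 30856 = 420036.
Divide by N: 420036 / 763 = 550.506... → 550.5.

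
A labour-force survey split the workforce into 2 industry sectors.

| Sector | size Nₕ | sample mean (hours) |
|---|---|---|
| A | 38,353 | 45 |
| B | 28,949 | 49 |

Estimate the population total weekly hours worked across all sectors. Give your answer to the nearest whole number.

A: 38353·45 = 1725885
B: 28949·49 = 1418501
τ̂ = Σ Nₕx̄ₕ = 3144386.

3144386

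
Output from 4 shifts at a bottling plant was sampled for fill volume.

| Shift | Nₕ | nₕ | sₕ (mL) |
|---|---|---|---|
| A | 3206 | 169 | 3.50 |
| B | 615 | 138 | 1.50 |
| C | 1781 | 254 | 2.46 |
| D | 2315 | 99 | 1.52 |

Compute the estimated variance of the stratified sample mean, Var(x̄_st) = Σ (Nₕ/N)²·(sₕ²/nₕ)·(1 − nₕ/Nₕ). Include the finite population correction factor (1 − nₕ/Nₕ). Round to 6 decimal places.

0.014280

N = 7917; Wₕ = Nₕ/N.
shift A: (3206/7917)²·3.50²/169·(1 − 169/3206) = 0.011259948
shift B: (615/7917)²·1.50²/138·(1 − 138/615) = 0.000076309
shift C: (1781/7917)²·2.46²/254·(1 − 254/1781) = 0.001033756
shift D: (2315/7917)²·1.52²/99·(1 − 99/2315) = 0.001910079
Sum = 0.014280093 → 0.014280.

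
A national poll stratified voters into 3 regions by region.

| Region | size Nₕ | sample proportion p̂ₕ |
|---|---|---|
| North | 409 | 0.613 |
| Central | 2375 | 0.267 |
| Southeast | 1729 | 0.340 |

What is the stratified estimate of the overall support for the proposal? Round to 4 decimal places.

0.3263

Wₕ = Nₕ/N with N = 4513: 0.0906, 0.5263, 0.3831.
p̂_st = 0.0906·0.613 + 0.5263·0.267 + 0.3831·0.340 ≈ 0.326324... → 0.3263.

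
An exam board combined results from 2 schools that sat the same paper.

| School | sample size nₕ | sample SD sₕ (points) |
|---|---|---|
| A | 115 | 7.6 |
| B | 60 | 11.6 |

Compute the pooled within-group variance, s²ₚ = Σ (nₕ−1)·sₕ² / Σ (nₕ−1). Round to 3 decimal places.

Degrees of freedom: 114 + 59 = 173.
Σ(nₕ−1)sₕ² = 114·57.76 + 59·134.56 = 14523.68.
s²ₚ = 14523.68 / 173 = 83.95191... → 83.952.

83.952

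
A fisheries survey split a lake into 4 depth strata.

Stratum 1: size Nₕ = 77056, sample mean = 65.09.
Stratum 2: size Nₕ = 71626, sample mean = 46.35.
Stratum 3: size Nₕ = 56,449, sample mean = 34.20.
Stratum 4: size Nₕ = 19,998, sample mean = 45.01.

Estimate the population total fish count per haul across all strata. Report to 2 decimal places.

Population total = Σ Nₕ·x̄ₕ (each stratum's size times its mean).
77056·65.09 + 71626·46.35 + 56449·34.20 + 19998·45.01 = 5015575.04 + 3319865.1 + 1930555.8 + 900109.98 = 11166105.92.

11166105.92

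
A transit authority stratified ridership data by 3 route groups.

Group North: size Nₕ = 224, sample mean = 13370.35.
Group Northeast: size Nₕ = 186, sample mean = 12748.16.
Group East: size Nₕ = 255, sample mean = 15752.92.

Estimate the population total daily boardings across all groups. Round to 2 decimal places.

Population total = Σ Nₕ·x̄ₕ (each stratum's size times its mean).
224·13370.35 + 186·12748.16 + 255·15752.92 = 2994958.4 + 2371157.76 + 4016994.6 = 9383110.76.

9383110.76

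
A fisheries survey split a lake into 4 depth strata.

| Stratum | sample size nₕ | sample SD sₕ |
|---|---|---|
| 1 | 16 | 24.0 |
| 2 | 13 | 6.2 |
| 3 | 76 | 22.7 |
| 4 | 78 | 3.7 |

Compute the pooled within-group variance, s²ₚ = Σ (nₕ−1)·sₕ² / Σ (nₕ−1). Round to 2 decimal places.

272.64

Degrees of freedom: 15 + 12 + 75 + 77 = 179.
Σ(nₕ−1)sₕ² = 15·576 + 12·38.44 + 75·515.29 + 77·13.69 = 48802.16.
s²ₚ = 48802.16 / 179 = 272.6378... → 272.64.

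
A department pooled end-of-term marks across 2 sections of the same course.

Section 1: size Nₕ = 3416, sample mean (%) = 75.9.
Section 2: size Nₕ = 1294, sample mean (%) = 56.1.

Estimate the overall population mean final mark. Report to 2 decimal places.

70.46

x̄_st = (Σ Nₕx̄ₕ) / (Σ Nₕ) = (3416·75.9 + 1294·56.1) / 4710
= 331867.8 / 4710 = 70.4603... → 70.46.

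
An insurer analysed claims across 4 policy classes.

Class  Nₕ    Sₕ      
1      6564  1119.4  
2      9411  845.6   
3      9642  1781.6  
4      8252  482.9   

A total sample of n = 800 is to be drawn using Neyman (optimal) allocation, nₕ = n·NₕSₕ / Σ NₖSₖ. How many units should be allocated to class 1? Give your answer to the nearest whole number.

161

1: NₕSₕ = 6564·1119.4 = 7347741.6
2: NₕSₕ = 9411·845.6 = 7957941.6
3: NₕSₕ = 9642·1781.6 = 17178187.2
4: NₕSₕ = 8252·482.9 = 3984890.8
Σ NₕSₕ = 36468761.2.
n_1 = 800·7347741.6/36468761.2 = 161.184... → 161.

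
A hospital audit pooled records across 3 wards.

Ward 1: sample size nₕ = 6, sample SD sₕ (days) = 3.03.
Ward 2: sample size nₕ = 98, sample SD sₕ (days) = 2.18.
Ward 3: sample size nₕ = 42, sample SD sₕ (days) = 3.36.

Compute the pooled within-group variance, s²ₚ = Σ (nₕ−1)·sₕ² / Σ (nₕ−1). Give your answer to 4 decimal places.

1: (6−1)·3.03² = 5·9.1809 = 45.9045
2: (98−1)·2.18² = 97·4.7524 = 460.9828
3: (42−1)·3.36² = 41·11.2896 = 462.8736
Numerator = 969.7609; denominator = Σ(nₕ−1) = 143.
s²ₚ = 969.7609/143 = 6.781545... → 6.7815.

6.7815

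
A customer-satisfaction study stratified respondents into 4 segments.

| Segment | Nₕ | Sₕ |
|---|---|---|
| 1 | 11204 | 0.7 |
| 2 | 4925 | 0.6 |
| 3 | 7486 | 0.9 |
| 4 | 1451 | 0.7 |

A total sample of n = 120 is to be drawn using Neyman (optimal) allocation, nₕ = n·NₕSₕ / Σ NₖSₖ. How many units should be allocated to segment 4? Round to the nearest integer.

Σ NₕSₕ = 11204·0.7 + 4925·0.6 + 7486·0.9 + 1451·0.7 = 18550.9.
Share for 4: 1015.7/18550.9 = 0.05475.
n_4 = 120 × 0.05475 = 6.570... → 7.

7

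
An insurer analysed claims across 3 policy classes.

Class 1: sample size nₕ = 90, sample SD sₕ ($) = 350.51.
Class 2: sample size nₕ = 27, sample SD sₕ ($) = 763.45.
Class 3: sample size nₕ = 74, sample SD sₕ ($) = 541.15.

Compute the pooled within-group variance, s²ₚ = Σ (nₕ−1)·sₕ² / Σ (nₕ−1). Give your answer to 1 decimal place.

252479.3

Degrees of freedom: 89 + 26 + 73 = 188.
Σ(nₕ−1)sₕ² = 89·122857.2601 + 26·582855.9025 + 73·292843.3225 = 47466112.1564.
s²ₚ = 47466112.1564 / 188 = 252479.320... → 252479.3.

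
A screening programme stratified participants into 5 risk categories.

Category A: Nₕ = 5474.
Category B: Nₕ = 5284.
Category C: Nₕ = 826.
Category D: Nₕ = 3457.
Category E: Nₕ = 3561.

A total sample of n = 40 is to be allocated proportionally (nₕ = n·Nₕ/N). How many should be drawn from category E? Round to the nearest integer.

Share of category E = 3561/18602 = 0.19143.
Allocate 40 × 0.19143 = 7.657... → 8.

8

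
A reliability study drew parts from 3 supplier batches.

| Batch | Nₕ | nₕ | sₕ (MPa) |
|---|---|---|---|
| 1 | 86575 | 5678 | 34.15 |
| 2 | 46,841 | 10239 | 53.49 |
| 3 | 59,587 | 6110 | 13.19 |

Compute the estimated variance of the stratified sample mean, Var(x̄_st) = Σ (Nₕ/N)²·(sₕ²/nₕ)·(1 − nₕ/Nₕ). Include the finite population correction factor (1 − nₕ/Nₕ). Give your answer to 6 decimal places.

0.053915

N = 193003; Wₕ = Nₕ/N.
batch 1: (86575/193003)²·34.15²/5678·(1 − 5678/86575) = 0.038617382
batch 2: (46841/193003)²·53.49²/10239·(1 − 10239/46841) = 0.012861467
batch 3: (59587/193003)²·13.19²/6110·(1 − 6110/59587) = 0.002435784
Sum = 0.053914633 → 0.053915.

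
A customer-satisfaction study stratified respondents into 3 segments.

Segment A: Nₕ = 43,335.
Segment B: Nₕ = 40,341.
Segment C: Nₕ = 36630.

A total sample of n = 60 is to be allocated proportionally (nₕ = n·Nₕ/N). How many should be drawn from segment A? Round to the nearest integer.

N = 43335 + 40341 + 36630 = 120306.
n_A = 60·43335/120306 = 21.612... → 22.

22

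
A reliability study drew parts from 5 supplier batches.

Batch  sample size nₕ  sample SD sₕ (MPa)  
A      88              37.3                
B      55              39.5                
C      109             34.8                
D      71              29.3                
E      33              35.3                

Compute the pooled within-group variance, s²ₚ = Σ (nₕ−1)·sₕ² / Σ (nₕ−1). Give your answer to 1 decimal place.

Degrees of freedom: 87 + 54 + 108 + 70 + 32 = 351.
Σ(nₕ−1)sₕ² = 87·1391.29 + 54·1560.25 + 108·1211.04 + 70·858.49 + 32·1246.09 = 436057.23.
s²ₚ = 436057.23 / 351 = 1242.328... → 1242.3.

1242.3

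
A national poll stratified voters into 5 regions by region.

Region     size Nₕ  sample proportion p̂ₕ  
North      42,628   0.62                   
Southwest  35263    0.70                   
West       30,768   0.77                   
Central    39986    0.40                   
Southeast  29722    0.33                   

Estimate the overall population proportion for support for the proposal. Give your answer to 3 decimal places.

0.564

N = 42628 + 35263 + 30768 + 39986 + 29722 = 178367.
Overall proportion = Σ (Nₕ/N)·p̂ₕ.
Σ Nₕp̂ₕ = 26429.36 + 24684.1 + 23691.36 + 15994.4 + 9808.26 = 100607.48.
100607.48 / 178367 = 0.56405... → 0.564.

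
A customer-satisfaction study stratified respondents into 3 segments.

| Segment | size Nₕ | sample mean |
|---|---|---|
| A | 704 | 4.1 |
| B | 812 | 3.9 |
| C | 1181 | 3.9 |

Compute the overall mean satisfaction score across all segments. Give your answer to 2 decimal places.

N = 2697; weights Wₕ = Nₕ/N = (0.2610, 0.3011, 0.4379).
x̄_st = Σ Wₕ·x̄ₕ = 0.2610·4.1 + 0.3011·3.9 + 0.4379·3.9 ≈ 3.9522...
→ 3.95.

3.95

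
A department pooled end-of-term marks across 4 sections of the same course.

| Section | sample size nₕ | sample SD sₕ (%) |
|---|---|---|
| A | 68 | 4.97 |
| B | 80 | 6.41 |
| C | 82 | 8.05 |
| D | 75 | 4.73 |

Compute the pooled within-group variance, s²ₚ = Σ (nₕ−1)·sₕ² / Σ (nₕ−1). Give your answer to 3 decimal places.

Degrees of freedom: 67 + 79 + 81 + 74 = 301.
Σ(nₕ−1)sₕ² = 67·24.7009 + 79·41.0881 + 81·64.8025 + 74·22.3729 = 11805.5173.
s²ₚ = 11805.5173 / 301 = 39.22099... → 39.221.

39.221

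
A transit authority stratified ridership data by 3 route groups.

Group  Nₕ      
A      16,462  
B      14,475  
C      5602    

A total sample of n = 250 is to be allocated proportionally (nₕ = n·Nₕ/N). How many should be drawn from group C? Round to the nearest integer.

Share of group C = 5602/36539 = 0.15332.
Allocate 250 × 0.15332 = 38.329... → 38.

38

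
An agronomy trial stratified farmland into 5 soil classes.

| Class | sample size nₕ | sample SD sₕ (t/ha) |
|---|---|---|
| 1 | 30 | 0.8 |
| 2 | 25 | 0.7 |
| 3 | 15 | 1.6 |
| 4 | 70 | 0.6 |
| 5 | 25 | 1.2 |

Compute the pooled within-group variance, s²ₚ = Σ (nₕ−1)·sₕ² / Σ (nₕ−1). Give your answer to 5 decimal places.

0.78475

Degrees of freedom: 29 + 24 + 14 + 69 + 24 = 160.
Σ(nₕ−1)sₕ² = 29·0.64 + 24·0.49 + 14·2.56 + 69·0.36 + 24·1.44 = 125.56.
s²ₚ = 125.56 / 160 = 0.78475 → 0.78475.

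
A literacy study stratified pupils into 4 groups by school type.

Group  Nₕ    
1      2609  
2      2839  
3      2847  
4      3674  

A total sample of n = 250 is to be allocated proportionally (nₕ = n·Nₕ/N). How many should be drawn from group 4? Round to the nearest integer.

Share of group 4 = 3674/11969 = 0.30696.
Allocate 250 × 0.30696 = 76.740... → 77.

77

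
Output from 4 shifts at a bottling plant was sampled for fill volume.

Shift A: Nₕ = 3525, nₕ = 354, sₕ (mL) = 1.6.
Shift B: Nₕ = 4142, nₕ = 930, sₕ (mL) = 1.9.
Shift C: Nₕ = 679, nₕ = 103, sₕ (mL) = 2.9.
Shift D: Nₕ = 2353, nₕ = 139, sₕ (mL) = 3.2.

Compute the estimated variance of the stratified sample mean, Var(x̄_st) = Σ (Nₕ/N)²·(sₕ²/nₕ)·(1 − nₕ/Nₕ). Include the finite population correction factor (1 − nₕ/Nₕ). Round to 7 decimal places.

N = 10699. Term for each stratum: Wₕ²sₕ²/nₕ·(1−nₕ/Nₕ).
Var(x̄_st) = 0.0007061642 + 0.0004511526 + 0.0002789746 + 0.0033527280 = 0.0047890195 → 0.0047890.

0.0047890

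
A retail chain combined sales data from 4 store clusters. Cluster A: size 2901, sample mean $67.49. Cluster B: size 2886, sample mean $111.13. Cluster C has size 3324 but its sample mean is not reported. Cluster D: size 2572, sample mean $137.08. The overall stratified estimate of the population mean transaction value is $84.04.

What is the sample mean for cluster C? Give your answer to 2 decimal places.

33.92

Σ Nₕx̄ₕ = N·μ, so 3324·x̄_C = 11683·84.04 − (2901·67.49 + 2886·111.13 + 2572·137.08).
= 981839.32 − 869079.43 = 112759.89.
x̄_C = 112759.89 / 3324 = 33.9230... → 33.92.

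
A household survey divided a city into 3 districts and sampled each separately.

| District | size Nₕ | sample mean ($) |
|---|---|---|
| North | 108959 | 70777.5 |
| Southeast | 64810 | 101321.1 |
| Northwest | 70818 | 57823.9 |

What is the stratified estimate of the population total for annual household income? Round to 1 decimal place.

North: 108959·70777.5 = 7711845622.5
Southeast: 64810·101321.1 = 6566620491
Northwest: 70818·57823.9 = 4094972950.2
τ̂ = Σ Nₕx̄ₕ = 18373439063.7.

18373439063.7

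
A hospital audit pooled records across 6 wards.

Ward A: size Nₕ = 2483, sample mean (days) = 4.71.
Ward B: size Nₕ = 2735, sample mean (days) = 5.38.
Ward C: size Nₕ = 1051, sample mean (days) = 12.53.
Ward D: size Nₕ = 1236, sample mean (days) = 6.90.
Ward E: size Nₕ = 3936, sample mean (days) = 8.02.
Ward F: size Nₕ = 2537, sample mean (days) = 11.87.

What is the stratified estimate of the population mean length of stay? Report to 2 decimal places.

x̄_st = (Σ Nₕx̄ₕ) / (Σ Nₕ) = (2483·4.71 + 2735·5.38 + 1051·12.53 + 1236·6.90 + 3936·8.02 + 2537·11.87) / 13978
= 109787.57 / 13978 = 7.8543... → 7.85.

7.85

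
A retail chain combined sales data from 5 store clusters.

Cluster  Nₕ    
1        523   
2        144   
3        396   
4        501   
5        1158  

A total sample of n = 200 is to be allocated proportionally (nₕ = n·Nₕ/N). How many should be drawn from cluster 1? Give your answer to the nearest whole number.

38

N = 523 + 144 + 396 + 501 + 1158 = 2722.
n_1 = 200·523/2722 = 38.428... → 38.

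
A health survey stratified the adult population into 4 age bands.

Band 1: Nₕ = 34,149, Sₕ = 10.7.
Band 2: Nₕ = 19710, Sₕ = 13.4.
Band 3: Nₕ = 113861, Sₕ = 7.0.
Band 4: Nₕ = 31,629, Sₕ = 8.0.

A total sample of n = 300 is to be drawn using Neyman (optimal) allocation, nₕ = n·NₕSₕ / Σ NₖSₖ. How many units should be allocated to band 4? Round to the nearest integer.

45

Σ NₕSₕ = 34149·10.7 + 19710·13.4 + 113861·7.0 + 31629·8.0 = 1679567.3.
Share for 4: 253032/1679567.3 = 0.15065.
n_4 = 300 × 0.15065 = 45.196... → 45.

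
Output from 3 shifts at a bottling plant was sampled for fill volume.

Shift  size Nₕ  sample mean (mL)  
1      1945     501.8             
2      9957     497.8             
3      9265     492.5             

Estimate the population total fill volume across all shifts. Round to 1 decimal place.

10495608.1

Population total = Σ Nₕ·x̄ₕ (each stratum's size times its mean).
1945·501.8 + 9957·497.8 + 9265·492.5 = 976001 + 4956594.6 + 4563012.5 = 10495608.1.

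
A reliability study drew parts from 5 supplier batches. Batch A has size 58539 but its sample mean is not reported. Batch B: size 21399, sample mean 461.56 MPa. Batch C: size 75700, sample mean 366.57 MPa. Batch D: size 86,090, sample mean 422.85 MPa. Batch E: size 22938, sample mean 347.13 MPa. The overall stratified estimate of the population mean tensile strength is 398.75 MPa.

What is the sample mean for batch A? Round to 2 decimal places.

402.19

Σ Nₕx̄ₕ = N·μ, so 58539·x̄_A = 264666·398.75 − (21399·461.56 + 75700·366.57 + 86090·422.85 + 22938·347.13).
= 105535567.5 − 81991895.88 = 23543671.62.
x̄_A = 23543671.62 / 58539 = 402.1878... → 402.19.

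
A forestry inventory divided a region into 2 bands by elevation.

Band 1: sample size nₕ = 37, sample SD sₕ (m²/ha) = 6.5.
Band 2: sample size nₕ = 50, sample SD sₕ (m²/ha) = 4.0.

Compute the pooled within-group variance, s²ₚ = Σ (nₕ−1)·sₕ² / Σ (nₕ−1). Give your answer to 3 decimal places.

27.118

1: (37−1)·6.5² = 36·42.25 = 1521
2: (50−1)·4.0² = 49·16 = 784
Numerator = 2305; denominator = Σ(nₕ−1) = 85.
s²ₚ = 2305/85 = 27.11765... → 27.118.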